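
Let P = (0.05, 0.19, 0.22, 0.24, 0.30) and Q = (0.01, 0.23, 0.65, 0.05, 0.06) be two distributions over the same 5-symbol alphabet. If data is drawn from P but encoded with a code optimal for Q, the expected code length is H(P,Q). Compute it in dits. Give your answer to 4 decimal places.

H(P,Q) = −Σ p·log₁₀ q.
  −0.05·log₁₀(0.01) = 0.10000
  −0.19·log₁₀(0.23) = 0.12127
  −0.22·log₁₀(0.65) = 0.04116
  −0.24·log₁₀(0.05) = 0.31225
  −0.30·log₁₀(0.06) = 0.36655
H(P,Q) = 0.9412 dits.

0.9412 dits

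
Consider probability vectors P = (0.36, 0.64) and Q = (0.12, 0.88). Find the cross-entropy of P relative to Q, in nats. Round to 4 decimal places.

H(P,Q) = −Σ p·ln q.
  −0.36·ln(0.12) = 0.76329
  −0.64·ln(0.88) = 0.08181
H(P,Q) = 0.8451 nats.

0.8451 nats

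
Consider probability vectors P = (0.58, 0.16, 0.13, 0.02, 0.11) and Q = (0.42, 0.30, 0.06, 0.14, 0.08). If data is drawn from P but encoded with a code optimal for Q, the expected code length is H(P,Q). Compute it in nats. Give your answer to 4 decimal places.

1.3787 nats

H(P,Q) = −Σ p·ln q.
  −0.58·ln(0.42) = 0.50315
  −0.16·ln(0.30) = 0.19264
  −0.13·ln(0.06) = 0.36574
  −0.02·ln(0.14) = 0.03932
  −0.11·ln(0.08) = 0.27783
H(P,Q) = 1.3787 nats.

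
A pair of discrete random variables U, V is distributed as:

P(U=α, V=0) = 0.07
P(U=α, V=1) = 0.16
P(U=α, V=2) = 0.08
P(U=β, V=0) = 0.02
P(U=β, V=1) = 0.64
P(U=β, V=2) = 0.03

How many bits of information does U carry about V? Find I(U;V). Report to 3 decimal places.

0.154 bits

Marginals: p(U) = (0.3100, 0.6900), p(V) = (0.0900, 0.8000, 0.1100).
I(U;V) = Σ p(x,y)·log₂[p(x,y)/(p(x)p(y))].
  (α,0): 0.07·log₂(2.5090) = 0.0929
  (α,1): 0.16·log₂(0.6452) = -0.1012
  (α,2): 0.08·log₂(2.3460) = 0.0984
  (β,0): 0.02·log₂(0.3221) = -0.0327
  (β,1): 0.64·log₂(1.1594) = 0.1366
  (β,2): 0.03·log₂(0.3953) = -0.0402
Sum = 0.154 bits.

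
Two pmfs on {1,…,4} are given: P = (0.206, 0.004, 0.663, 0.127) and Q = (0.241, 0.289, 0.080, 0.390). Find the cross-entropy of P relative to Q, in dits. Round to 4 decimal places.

0.9086 dits

H(P,Q) = −Σ p·log₁₀ q.
  −0.206·log₁₀(0.241) = 0.12730
  −0.004·log₁₀(0.289) = 0.00216
  −0.663·log₁₀(0.080) = 0.72725
  −0.127·log₁₀(0.390) = 0.05193
H(P,Q) = 0.9086 dits.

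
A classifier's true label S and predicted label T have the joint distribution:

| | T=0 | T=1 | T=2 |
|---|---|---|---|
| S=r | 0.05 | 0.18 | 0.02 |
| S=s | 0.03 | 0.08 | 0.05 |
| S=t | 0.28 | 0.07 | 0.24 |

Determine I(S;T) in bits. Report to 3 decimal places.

0.244 bits

Marginals: p(S) = (0.2500, 0.1600, 0.5900), p(T) = (0.3600, 0.3300, 0.3100).
I(S;T) = H(S) + H(T) − H(S,T).
H(S) = 1.3721, H(T) = 1.5822, H(S,T) = 2.7106.
I(S;T) = 1.3721 + 1.5822 − 2.7106 = 0.244 bits.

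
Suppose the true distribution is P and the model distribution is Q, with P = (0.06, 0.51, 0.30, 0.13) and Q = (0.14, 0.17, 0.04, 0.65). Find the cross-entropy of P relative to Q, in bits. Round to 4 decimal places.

H(P,Q) = −Σ p·log₂ q.
  −0.06·log₂(0.14) = 0.17019
  −0.51·log₂(0.17) = 1.30376
  −0.30·log₂(0.04) = 1.39316
  −0.13·log₂(0.65) = 0.08079
H(P,Q) = 2.9479 bits.

2.9479 bits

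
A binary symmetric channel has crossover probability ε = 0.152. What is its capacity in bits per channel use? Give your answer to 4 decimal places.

Binary symmetric channel: C = 1 − h₂(ε) where h₂ is the binary entropy function.
h₂(0.152) = −0.152·log₂0.152 − 0.848·log₂0.848 = 0.6148.
C = 1 − 0.6148 = 0.3852 bits per channel use.

0.3852 bits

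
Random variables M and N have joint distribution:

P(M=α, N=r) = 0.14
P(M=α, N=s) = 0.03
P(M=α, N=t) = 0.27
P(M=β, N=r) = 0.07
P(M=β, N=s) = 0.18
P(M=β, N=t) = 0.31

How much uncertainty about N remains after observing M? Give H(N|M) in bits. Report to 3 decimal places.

Chain rule: H(N|M) = H(M,N) − H(M).
Marginals: p(M) = (0.4400, 0.5600), p(N) = (0.2100, 0.2100, 0.5800).
H(M,N) = 2.2966 bits; H(M) = 0.9896 bits.
H(N|M) = 2.2966 − 0.9896 = 1.307 bits.

1.307 bits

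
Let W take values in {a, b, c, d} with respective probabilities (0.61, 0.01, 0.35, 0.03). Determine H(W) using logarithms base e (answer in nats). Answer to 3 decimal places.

0.820 nats

H(W) = −Σ p·ln p.
  −(0.61)·ln(0.61) = 0.3015
  −(0.01)·ln(0.01) = 0.0461
  −(0.35)·ln(0.35) = 0.3674
  −(0.03)·ln(0.03) = 0.1052
Sum: 0.3015 + 0.0461 + 0.3674 + 0.1052 = 0.820 nats.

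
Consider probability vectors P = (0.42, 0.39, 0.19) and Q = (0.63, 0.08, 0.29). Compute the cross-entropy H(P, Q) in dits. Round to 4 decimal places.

0.6142 dits

H(P,Q) = −Σ p·log₁₀ q.
  −0.42·log₁₀(0.63) = 0.08428
  −0.39·log₁₀(0.08) = 0.42779
  −0.19·log₁₀(0.29) = 0.10214
H(P,Q) = 0.6142 dits.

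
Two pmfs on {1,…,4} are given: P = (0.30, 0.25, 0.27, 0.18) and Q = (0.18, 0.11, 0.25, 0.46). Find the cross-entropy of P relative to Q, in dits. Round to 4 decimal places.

H(P,Q) = −Σ p·log₁₀ q.
  −0.30·log₁₀(0.18) = 0.22342
  −0.25·log₁₀(0.11) = 0.23965
  −0.27·log₁₀(0.25) = 0.16256
  −0.18·log₁₀(0.46) = 0.06070
H(P,Q) = 0.6863 dits.

0.6863 dits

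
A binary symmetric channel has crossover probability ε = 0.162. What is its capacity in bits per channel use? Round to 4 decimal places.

0.3609 bits

Binary symmetric channel: C = 1 − h₂(ε) where h₂ is the binary entropy function.
h₂(0.162) = −0.162·log₂0.162 − 0.838·log₂0.838 = 0.6391.
C = 1 − 0.6391 = 0.3609 bits per channel use.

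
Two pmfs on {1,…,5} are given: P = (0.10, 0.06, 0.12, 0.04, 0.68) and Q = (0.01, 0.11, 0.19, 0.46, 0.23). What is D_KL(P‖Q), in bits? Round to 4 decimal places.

D(P‖Q) = Σ p·log₂(p/q).
  0.10·log₂(0.10/0.01) = 0.33219
  0.06·log₂(0.06/0.11) = -0.05247
  0.12·log₂(0.12/0.19) = -0.07956
  0.04·log₂(0.04/0.46) = -0.14094
  0.68·log₂(0.68/0.23) = 1.06345
D(P‖Q) = 1.1227 bits.

1.1227 bits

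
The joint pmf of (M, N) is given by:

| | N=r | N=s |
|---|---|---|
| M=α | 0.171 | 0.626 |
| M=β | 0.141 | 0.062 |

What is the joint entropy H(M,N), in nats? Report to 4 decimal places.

H(M,N) = −Σ p(x,y)·ln p(x,y) over all 4 cells.
  cell (α,r): −0.171·ln0.171 = 0.30200
  cell (α,s): −0.626·ln0.626 = 0.29322
  cell (β,r): −0.141·ln0.141 = 0.27622
  cell (β,s): −0.062·ln0.062 = 0.17240
Sum = 1.0438 nats.

1.0438 nats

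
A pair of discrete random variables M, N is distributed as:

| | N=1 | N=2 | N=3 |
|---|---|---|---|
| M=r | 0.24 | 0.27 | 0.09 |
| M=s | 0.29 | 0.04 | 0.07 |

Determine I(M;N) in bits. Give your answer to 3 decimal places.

0.114 bits

Marginals: p(M) = (0.6000, 0.4000), p(N) = (0.5300, 0.3100, 0.1600).
I(M;N) = Σ p(x,y)·log₂[p(x,y)/(p(x)p(y))].
  (r,1): 0.24·log₂(0.7547) = -0.0974
  (r,2): 0.27·log₂(1.4516) = 0.1452
  (r,3): 0.09·log₂(0.9375) = -0.0084
  (s,1): 0.29·log₂(1.3679) = 0.1311
  (s,2): 0.04·log₂(0.3226) = -0.0653
  (s,3): 0.07·log₂(1.0938) = 0.0090
Sum = 0.114 bits.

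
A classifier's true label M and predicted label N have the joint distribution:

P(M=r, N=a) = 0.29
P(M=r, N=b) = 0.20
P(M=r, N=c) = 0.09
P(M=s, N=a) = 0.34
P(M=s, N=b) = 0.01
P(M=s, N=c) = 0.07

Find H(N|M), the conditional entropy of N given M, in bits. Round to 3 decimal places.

Marginals: p(M) = (0.5800, 0.4200), p(N) = (0.6300, 0.2100, 0.1600).
H(N|M) = Σ p(M) · H(N|M=·).
  M=r: p=0.5800, H(N|M=r) = 1.4468
  M=s: p=0.4200, H(N|M=s) = 0.8060
Weighted sum = 1.178 bits.

1.178 bits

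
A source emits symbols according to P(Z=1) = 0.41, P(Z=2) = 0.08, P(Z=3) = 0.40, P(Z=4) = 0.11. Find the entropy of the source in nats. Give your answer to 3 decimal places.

H(Z) = −Σ p·ln p.
  −(0.41)·ln(0.41) = 0.3656
  −(0.08)·ln(0.08) = 0.2021
  −(0.40)·ln(0.40) = 0.3665
  −(0.11)·ln(0.11) = 0.2428
Sum: 0.3656 + 0.2021 + 0.3665 + 0.2428 = 1.177 nats.

1.177 nats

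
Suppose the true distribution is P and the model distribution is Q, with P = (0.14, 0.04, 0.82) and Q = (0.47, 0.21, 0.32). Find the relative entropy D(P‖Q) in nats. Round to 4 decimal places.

D(P‖Q) = Σ p·ln(p/q).
  0.14·ln(0.14/0.47) = -0.16955
  0.04·ln(0.04/0.21) = -0.06633
  0.82·ln(0.82/0.32) = 0.77161
D(P‖Q) = 0.5357 nats.

0.5357 nats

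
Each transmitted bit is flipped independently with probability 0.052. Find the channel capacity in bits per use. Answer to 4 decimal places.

0.7052 bits

Binary symmetric channel: C = 1 − h₂(ε) where h₂ is the binary entropy function.
h₂(0.052) = −0.052·log₂0.052 − 0.948·log₂0.948 = 0.2948.
C = 1 − 0.2948 = 0.7052 bits per channel use.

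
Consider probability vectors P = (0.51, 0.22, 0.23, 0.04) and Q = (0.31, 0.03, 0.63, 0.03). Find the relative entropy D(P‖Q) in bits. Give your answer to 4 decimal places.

0.6809 bits

D(P‖Q) = Σ p·log₂(p/q).
  0.51·log₂(0.51/0.31) = 0.36630
  0.22·log₂(0.22/0.03) = 0.63238
  0.23·log₂(0.23/0.63) = -0.33436
  0.04·log₂(0.04/0.03) = 0.01660
D(P‖Q) = 0.6809 bits.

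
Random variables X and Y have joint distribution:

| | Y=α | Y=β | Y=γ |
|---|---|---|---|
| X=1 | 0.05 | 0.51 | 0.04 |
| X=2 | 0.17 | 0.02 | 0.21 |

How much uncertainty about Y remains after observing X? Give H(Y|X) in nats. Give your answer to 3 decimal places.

0.656 nats

Marginals: p(X) = (0.6000, 0.4000), p(Y) = (0.2200, 0.5300, 0.2500).
H(Y|X) = Σ p(X) · H(Y|X=·).
  X=1: p=0.6000, H(Y|X=1) = 0.5258
  X=2: p=0.4000, H(Y|X=2) = 0.8517
Weighted sum = 0.656 nats.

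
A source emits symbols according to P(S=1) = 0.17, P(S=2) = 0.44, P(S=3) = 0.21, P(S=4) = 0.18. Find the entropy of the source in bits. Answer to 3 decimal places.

H(S) = −Σ p·log₂ p.
  −(0.17)·log₂(0.17) = 0.4346
  −(0.44)·log₂(0.44) = 0.5211
  −(0.21)·log₂(0.21) = 0.4728
  −(0.18)·log₂(0.18) = 0.4453
Sum: 0.4346 + 0.5211 + 0.4728 + 0.4453 = 1.874 bits.

1.874 bits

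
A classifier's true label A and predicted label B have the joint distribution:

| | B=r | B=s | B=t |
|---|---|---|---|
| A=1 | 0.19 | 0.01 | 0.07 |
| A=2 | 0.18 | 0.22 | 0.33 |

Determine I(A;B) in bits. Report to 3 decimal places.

Marginals: p(A) = (0.2700, 0.7300), p(B) = (0.3700, 0.2300, 0.4000).
I(A;B) = H(A) + H(B) − H(A,B).
H(A) = 0.8415, H(B) = 1.5472, H(A,B) = 2.2439.
I(A;B) = 0.8415 + 1.5472 − 2.2439 = 0.145 bits.

0.145 bits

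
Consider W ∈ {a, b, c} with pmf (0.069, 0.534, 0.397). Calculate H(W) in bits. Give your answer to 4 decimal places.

1.2786 bits

H(W) = −Σ p·log₂ p.
  −(0.069)·log₂(0.069) = 0.26615
  −(0.534)·log₂(0.534) = 0.48332
  −(0.397)·log₂(0.397) = 0.52912
Sum: 0.26615 + 0.48332 + 0.52912 = 1.2786 bits.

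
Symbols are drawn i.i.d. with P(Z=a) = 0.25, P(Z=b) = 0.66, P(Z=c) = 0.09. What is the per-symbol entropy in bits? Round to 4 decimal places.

1.2083 bits

H(Z) = −Σ p·log₂ p.
  −(0.25)·log₂(0.25) = 0.50000
  −(0.66)·log₂(0.66) = 0.39564
  −(0.09)·log₂(0.09) = 0.31265
Sum: 0.50000 + 0.39564 + 0.31265 = 1.2083 bits.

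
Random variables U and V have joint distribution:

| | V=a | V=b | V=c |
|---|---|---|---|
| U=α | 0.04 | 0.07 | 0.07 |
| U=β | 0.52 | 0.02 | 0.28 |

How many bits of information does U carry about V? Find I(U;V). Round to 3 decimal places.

Marginals: p(U) = (0.1800, 0.8200), p(V) = (0.5600, 0.0900, 0.3500).
I(U;V) = H(U) + H(V) − H(U,V).
H(U) = 0.6801, H(V) = 1.3112, H(U,V) = 1.8405.
I(U;V) = 0.6801 + 1.3112 − 1.8405 = 0.151 bits.

0.151 bits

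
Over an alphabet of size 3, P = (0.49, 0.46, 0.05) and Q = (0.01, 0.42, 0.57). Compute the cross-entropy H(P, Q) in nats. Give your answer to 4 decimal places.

2.6837 nats

H(P,Q) = −Σ p·ln q.
  −0.49·ln(0.01) = 2.25653
  −0.46·ln(0.42) = 0.39905
  −0.05·ln(0.57) = 0.02811
H(P,Q) = 2.6837 nats.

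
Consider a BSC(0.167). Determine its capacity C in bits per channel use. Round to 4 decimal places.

Binary symmetric channel: C = 1 − h₂(ε) where h₂ is the binary entropy function.
h₂(0.167) = −0.167·log₂0.167 − 0.833·log₂0.833 = 0.6508.
C = 1 − 0.6508 = 0.3492 bits per channel use.

0.3492 bits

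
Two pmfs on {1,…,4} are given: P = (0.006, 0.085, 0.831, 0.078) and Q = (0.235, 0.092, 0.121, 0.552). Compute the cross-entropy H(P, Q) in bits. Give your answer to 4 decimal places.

2.9040 bits

H(P,Q) = −Σ p·log₂ q.
  −0.006·log₂(0.235) = 0.01254
  −0.085·log₂(0.092) = 0.29259
  −0.831·log₂(0.121) = 2.53199
  −0.078·log₂(0.552) = 0.06687
H(P,Q) = 2.9040 bits.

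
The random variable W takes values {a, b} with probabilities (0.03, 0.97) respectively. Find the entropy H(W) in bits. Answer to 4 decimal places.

H(W) = −Σ p·log₂ p.
  −(0.03)·log₂(0.03) = 0.15177
  −(0.97)·log₂(0.97) = 0.04263
Sum: 0.15177 + 0.04263 = 0.1944 bits.

0.1944 bits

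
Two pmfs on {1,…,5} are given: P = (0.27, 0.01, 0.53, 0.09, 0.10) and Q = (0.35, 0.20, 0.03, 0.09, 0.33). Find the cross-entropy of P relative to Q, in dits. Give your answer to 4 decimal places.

H(P,Q) = −Σ p·log₁₀ q.
  −0.27·log₁₀(0.35) = 0.12310
  −0.01·log₁₀(0.20) = 0.00699
  −0.53·log₁₀(0.03) = 0.80713
  −0.09·log₁₀(0.09) = 0.09412
  −0.10·log₁₀(0.33) = 0.04815
H(P,Q) = 1.0795 dits.

1.0795 dits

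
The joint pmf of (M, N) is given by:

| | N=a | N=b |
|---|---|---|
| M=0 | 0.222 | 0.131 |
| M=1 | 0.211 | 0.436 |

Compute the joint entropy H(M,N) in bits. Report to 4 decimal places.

1.8620 bits

H(M,N) = −Σ p(x,y)·log₂ p(x,y) over all 4 cells.
  cell (0,a): −0.222·log₂0.222 = 0.48204
  cell (0,b): −0.131·log₂0.131 = 0.38414
  cell (1,a): −0.211·log₂0.211 = 0.47363
  cell (1,b): −0.436·log₂0.436 = 0.52215
Sum = 1.8620 bits.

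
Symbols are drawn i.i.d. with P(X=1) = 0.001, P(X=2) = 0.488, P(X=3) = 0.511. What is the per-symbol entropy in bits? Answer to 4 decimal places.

H(X) = −Σ p·log₂ p.
  −(0.001)·log₂(0.001) = 0.00997
  −(0.488)·log₂(0.488) = 0.50510
  −(0.511)·log₂(0.511) = 0.49496
Sum: 0.00997 + 0.50510 + 0.49496 = 1.0100 bits.

1.0100 bits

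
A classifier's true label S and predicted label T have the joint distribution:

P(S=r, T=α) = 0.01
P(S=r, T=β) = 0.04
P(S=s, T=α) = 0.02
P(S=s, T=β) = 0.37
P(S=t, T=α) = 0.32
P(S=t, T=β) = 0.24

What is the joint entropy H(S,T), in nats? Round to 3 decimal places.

1.328 nats

H(S,T) = −Σ p(x,y)·ln p(x,y) over all 6 cells.
  cell (r,α): −0.01·ln0.01 = 0.0461
  cell (r,β): −0.04·ln0.04 = 0.1288
  cell (s,α): −0.02·ln0.02 = 0.0782
  cell (s,β): −0.37·ln0.37 = 0.3679
  cell (t,α): −0.32·ln0.32 = 0.3646
  cell (t,β): −0.24·ln0.24 = 0.3425
Sum = 1.328 nats.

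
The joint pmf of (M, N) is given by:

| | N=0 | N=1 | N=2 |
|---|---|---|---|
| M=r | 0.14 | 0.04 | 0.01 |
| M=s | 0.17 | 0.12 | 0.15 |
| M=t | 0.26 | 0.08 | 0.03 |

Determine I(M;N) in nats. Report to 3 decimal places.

0.075 nats

Marginals: p(M) = (0.1900, 0.4400, 0.3700), p(N) = (0.5700, 0.2400, 0.1900).
I(M;N) = H(M) + H(N) − H(M,N).
H(M) = 1.0446, H(N) = 0.9785, H(M,N) = 1.9478.
I(M;N) = 1.0446 + 0.9785 − 1.9478 = 0.075 nats.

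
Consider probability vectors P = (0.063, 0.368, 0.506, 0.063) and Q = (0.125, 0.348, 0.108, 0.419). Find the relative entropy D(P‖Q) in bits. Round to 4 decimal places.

D(P‖Q) = Σ p·log₂(p/q).
  0.063·log₂(0.063/0.125) = -0.06228
  0.368·log₂(0.368/0.348) = 0.02967
  0.506·log₂(0.506/0.108) = 1.12742
  0.063·log₂(0.063/0.419) = -0.17221
D(P‖Q) = 0.9226 bits.

0.9226 bits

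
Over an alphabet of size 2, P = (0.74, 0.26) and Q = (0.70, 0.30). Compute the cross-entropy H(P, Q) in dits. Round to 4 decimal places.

H(P,Q) = −Σ p·log₁₀ q.
  −0.74·log₁₀(0.70) = 0.11463
  −0.26·log₁₀(0.30) = 0.13595
H(P,Q) = 0.2506 dits.

0.2506 dits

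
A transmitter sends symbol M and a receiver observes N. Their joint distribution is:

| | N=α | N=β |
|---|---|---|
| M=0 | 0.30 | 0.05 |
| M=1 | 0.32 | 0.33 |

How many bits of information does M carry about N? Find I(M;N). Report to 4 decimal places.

0.1011 bits

Marginals: p(M) = (0.3500, 0.6500), p(N) = (0.6200, 0.3800).
I(M;N) = Σ p(x,y)·log₂[p(x,y)/(p(x)p(y))].
  (0,α): 0.30·log₂(1.3825) = 0.14018
  (0,β): 0.05·log₂(0.3759) = -0.07057
  (1,α): 0.32·log₂(0.7940) = -0.10647
  (1,β): 0.33·log₂(1.3360) = 0.13793
Sum = 0.1011 bits.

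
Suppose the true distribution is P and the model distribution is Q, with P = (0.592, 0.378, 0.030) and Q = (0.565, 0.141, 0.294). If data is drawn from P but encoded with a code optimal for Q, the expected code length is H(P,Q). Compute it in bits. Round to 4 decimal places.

H(P,Q) = −Σ p·log₂ q.
  −0.592·log₂(0.565) = 0.48762
  −0.378·log₂(0.141) = 1.06832
  −0.030·log₂(0.294) = 0.05298
H(P,Q) = 1.6089 bits.

1.6089 bits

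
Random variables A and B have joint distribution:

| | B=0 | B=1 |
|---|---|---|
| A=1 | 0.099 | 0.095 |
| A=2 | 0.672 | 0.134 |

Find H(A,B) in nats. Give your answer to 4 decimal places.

0.9890 nats

H(A,B) = −Σ p(x,y)·ln p(x,y) over all 4 cells.
  cell (1,0): −0.099·ln0.099 = 0.22895
  cell (1,1): −0.095·ln0.095 = 0.22362
  cell (2,0): −0.672·ln0.672 = 0.26712
  cell (2,1): −0.134·ln0.134 = 0.26933
Sum = 0.9890 nats.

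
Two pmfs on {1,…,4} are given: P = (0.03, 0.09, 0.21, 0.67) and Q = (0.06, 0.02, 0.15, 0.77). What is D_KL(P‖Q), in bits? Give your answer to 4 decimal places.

D(P‖Q) = Σ p·log₂(p/q).
  0.03·log₂(0.03/0.06) = -0.03000
  0.09·log₂(0.09/0.02) = 0.19529
  0.21·log₂(0.21/0.15) = 0.10194
  0.67·log₂(0.67/0.77) = -0.13447
D(P‖Q) = 0.1328 bits.

0.1328 bits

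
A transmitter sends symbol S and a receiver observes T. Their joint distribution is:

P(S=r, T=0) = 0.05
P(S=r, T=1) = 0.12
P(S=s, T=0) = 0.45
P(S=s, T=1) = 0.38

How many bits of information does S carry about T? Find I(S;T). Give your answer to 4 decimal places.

Marginals: p(S) = (0.1700, 0.8300), p(T) = (0.5000, 0.5000).
I(S;T) = H(S) + H(T) − H(S,T).
H(S) = 0.6577, H(T) = 1.0000, H(S,T) = 1.6320.
I(S;T) = 0.6577 + 1.0000 − 1.6320 = 0.0257 bits.

0.0257 bits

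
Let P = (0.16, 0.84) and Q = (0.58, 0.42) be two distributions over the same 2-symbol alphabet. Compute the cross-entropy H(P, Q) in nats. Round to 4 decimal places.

H(P,Q) = −Σ p·ln q.
  −0.16·ln(0.58) = 0.08716
  −0.84·ln(0.42) = 0.72870
H(P,Q) = 0.8159 nats.

0.8159 nats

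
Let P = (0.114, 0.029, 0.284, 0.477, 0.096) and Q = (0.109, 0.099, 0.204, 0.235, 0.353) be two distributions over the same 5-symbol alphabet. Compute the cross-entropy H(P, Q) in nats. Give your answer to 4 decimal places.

1.5619 nats

H(P,Q) = −Σ p·ln q.
  −0.114·ln(0.109) = 0.25267
  −0.029·ln(0.099) = 0.06707
  −0.284·ln(0.204) = 0.45146
  −0.477·ln(0.235) = 0.69078
  −0.096·ln(0.353) = 0.09996
H(P,Q) = 1.5619 nats.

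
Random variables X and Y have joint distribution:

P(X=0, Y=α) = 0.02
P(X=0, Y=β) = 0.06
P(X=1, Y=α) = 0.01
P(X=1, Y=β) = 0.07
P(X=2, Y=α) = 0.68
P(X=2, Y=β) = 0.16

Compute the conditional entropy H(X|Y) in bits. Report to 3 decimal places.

0.624 bits

Marginals: p(X) = (0.0800, 0.0800, 0.8400), p(Y) = (0.7100, 0.2900).
H(X|Y) = Σ p(Y) · H(X|Y=·).
  Y=α: p=0.7100, H(X|Y=α) = 0.2913
  Y=β: p=0.2900, H(X|Y=β) = 1.4386
Weighted sum = 0.624 bits.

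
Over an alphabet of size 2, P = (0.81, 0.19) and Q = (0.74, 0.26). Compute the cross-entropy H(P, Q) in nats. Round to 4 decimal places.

0.4998 nats

H(P,Q) = −Σ p·ln q.
  −0.81·ln(0.74) = 0.24390
  −0.19·ln(0.26) = 0.25594
H(P,Q) = 0.4998 nats.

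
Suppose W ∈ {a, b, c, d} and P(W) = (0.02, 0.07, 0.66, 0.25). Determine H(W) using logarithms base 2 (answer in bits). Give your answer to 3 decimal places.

H(W) = −Σ p·log₂ p.
  −(0.02)·log₂(0.02) = 0.1129
  −(0.07)·log₂(0.07) = 0.2686
  −(0.66)·log₂(0.66) = 0.3956
  −(0.25)·log₂(0.25) = 0.5000
Sum: 0.1129 + 0.2686 + 0.3956 + 0.5000 = 1.277 bits.

1.277 bits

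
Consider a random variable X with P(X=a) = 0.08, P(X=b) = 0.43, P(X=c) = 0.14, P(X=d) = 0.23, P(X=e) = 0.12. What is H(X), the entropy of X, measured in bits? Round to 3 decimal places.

H(X) = −Σ p·log₂ p.
  −(0.08)·log₂(0.08) = 0.2915
  −(0.43)·log₂(0.43) = 0.5236
  −(0.14)·log₂(0.14) = 0.3971
  −(0.23)·log₂(0.23) = 0.4877
  −(0.12)·log₂(0.12) = 0.3671
Sum: 0.2915 + 0.5236 + 0.3971 + 0.4877 + 0.3671 = 2.067 bits.

2.067 bits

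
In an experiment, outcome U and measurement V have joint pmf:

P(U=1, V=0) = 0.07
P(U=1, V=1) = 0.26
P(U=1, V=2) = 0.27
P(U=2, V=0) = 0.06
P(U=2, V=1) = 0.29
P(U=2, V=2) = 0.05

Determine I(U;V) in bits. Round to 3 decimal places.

0.093 bits

Marginals: p(U) = (0.6000, 0.4000), p(V) = (0.1300, 0.5500, 0.3200).
I(U;V) = Σ p(x,y)·log₂[p(x,y)/(p(x)p(y))].
  (1,0): 0.07·log₂(0.8974) = -0.0109
  (1,1): 0.26·log₂(0.7879) = -0.0894
  (1,2): 0.27·log₂(1.4062) = 0.1328
  (2,0): 0.06·log₂(1.1538) = 0.0124
  (2,1): 0.29·log₂(1.3182) = 0.1156
  (2,2): 0.05·log₂(0.3906) = -0.0678
Sum = 0.093 bits.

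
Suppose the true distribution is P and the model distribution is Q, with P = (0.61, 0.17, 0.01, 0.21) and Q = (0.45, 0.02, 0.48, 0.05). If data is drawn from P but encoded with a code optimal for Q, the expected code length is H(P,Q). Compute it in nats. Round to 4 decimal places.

1.7886 nats

H(P,Q) = −Σ p·ln q.
  −0.61·ln(0.45) = 0.48709
  −0.17·ln(0.02) = 0.66504
  −0.01·ln(0.48) = 0.00734
  −0.21·ln(0.05) = 0.62910
H(P,Q) = 1.7886 nats.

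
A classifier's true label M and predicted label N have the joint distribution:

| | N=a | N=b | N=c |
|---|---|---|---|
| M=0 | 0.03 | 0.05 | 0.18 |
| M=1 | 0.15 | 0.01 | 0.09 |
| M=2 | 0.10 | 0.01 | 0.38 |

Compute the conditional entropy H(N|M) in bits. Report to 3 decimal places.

1.022 bits

Chain rule: H(N|M) = H(M,N) − H(M).
Marginals: p(M) = (0.2600, 0.2500, 0.4900), p(N) = (0.2800, 0.0700, 0.6500).
H(M,N) = 2.5319 bits; H(M) = 1.5096 bits.
H(N|M) = 2.5319 − 1.5096 = 1.022 bits.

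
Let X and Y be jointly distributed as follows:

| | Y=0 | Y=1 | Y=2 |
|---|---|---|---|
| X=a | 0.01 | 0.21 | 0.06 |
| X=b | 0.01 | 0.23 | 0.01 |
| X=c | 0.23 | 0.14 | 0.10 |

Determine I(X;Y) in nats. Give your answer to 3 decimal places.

Marginals: p(X) = (0.2800, 0.2500, 0.4700), p(Y) = (0.2500, 0.5800, 0.1700).
I(X;Y) = Σ p(x,y)·ln[p(x,y)/(p(x)p(y))].
  (a,0): 0.01·ln(0.1429) = -0.0195
  (a,1): 0.21·ln(1.2931) = 0.0540
  (a,2): 0.06·ln(1.2605) = 0.0139
  (b,0): 0.01·ln(0.1600) = -0.0183
  (b,1): 0.23·ln(1.5862) = 0.1061
  (b,2): 0.01·ln(0.2353) = -0.0145
  (c,0): 0.23·ln(1.9574) = 0.1545
  (c,1): 0.14·ln(0.5136) = -0.0933
  (c,2): 0.10·ln(1.2516) = 0.0224
Sum = 0.205 nats.

0.205 nats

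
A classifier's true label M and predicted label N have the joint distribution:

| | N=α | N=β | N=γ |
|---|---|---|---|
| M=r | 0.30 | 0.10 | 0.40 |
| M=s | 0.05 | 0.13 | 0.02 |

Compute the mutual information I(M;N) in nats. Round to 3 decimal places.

Marginals: p(M) = (0.8000, 0.2000), p(N) = (0.3500, 0.2300, 0.4200).
I(M;N) = H(M) + H(N) − H(M,N).
H(M) = 0.5004, H(N) = 1.0698, H(M,N) = 1.4512.
I(M;N) = 0.5004 + 1.0698 − 1.4512 = 0.119 nats.

0.119 nats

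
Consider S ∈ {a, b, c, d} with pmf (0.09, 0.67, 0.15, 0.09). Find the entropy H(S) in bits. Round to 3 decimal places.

H(S) = −Σ p·log₂ p.
  −(0.09)·log₂(0.09) = 0.3127
  −(0.67)·log₂(0.67) = 0.3871
  −(0.15)·log₂(0.15) = 0.4105
  −(0.09)·log₂(0.09) = 0.3127
Sum: 0.3127 + 0.3871 + 0.4105 + 0.3127 = 1.423 bits.

1.423 bits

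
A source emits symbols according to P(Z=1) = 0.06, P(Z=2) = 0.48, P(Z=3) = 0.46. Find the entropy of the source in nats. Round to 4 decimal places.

H(Z) = −Σ p·ln p.
  −(0.06)·ln(0.06) = 0.16880
  −(0.48)·ln(0.48) = 0.35231
  −(0.46)·ln(0.46) = 0.35720
Sum: 0.16880 + 0.35231 + 0.35720 = 0.8783 nats.

0.8783 nats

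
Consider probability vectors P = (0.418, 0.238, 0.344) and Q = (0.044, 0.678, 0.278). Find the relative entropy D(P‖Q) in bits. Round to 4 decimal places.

1.1039 bits

D(P‖Q) = Σ p·log₂(p/q).
  0.418·log₂(0.418/0.044) = 1.35763
  0.238·log₂(0.238/0.678) = -0.35946
  0.344·log₂(0.344/0.278) = 0.10572
D(P‖Q) = 1.1039 bits.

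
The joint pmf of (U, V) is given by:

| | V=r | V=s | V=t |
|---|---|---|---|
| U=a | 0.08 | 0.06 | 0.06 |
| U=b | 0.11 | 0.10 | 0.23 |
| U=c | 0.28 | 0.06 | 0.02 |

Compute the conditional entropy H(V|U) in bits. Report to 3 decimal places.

1.303 bits

Chain rule: H(V|U) = H(U,V) − H(U).
Marginals: p(U) = (0.2000, 0.4400, 0.3600), p(V) = (0.4700, 0.2200, 0.3100).
H(U,V) = 2.8194 bits; H(U) = 1.5161 bits.
H(V|U) = 2.8194 − 1.5161 = 1.303 bits.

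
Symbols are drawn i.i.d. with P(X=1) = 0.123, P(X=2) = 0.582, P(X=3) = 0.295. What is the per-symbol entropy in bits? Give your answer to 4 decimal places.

H(X) = −Σ p·log₂ p.
  −(0.123)·log₂(0.123) = 0.37186
  −(0.582)·log₂(0.582) = 0.45449
  −(0.295)·log₂(0.295) = 0.51956
Sum: 0.37186 + 0.45449 + 0.51956 = 1.3459 bits.

1.3459 bits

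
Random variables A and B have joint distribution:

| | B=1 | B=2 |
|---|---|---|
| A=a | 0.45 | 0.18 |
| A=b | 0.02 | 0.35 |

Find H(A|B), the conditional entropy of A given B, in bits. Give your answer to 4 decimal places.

0.6093 bits

Chain rule: H(A|B) = H(A,B) − H(B).
Marginals: p(A) = (0.6300, 0.3700), p(B) = (0.4700, 0.5300).
H(A,B) = 1.6067 bits; H(B) = 0.9974 bits.
H(A|B) = 1.6067 − 0.9974 = 0.6093 bits.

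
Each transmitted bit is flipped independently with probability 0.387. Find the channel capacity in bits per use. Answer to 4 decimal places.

0.0372 bits

Binary symmetric channel: C = 1 − h₂(ε) where h₂ is the binary entropy function.
h₂(0.387) = −0.387·log₂0.387 − 0.613·log₂0.613 = 0.9628.
C = 1 − 0.9628 = 0.0372 bits per channel use.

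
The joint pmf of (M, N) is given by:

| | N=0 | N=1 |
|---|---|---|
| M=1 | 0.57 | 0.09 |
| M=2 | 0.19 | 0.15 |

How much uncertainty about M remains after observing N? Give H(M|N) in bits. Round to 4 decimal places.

0.8456 bits

Marginals: p(M) = (0.6600, 0.3400), p(N) = (0.7600, 0.2400).
H(M|N) = Σ p(N) · H(M|N=·).
  N=0: p=0.7600, H(M|N=0) = 0.8113
  N=1: p=0.2400, H(M|N=1) = 0.9544
Weighted sum = 0.8456 bits.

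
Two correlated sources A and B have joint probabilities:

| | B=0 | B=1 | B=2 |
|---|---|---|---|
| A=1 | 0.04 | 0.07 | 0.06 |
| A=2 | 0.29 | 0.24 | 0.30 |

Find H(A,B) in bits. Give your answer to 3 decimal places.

H(A,B) = −Σ p(x,y)·log₂ p(x,y) over all 6 cells.
  cell (1,0): −0.04·log₂0.04 = 0.1858
  cell (1,1): −0.07·log₂0.07 = 0.2686
  cell (1,2): −0.06·log₂0.06 = 0.2435
  cell (2,0): −0.29·log₂0.29 = 0.5179
  cell (2,1): −0.24·log₂0.24 = 0.4941
  cell (2,2): −0.30·log₂0.30 = 0.5211
Sum = 2.231 bits.

2.231 bits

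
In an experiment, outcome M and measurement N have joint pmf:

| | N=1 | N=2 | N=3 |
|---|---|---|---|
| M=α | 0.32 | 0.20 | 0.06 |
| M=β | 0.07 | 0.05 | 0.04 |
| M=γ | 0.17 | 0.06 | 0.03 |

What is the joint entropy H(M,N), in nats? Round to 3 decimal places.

1.895 nats

H(M,N) = −Σ p(x,y)·ln p(x,y) over all 9 cells.
  cell (α,1): −0.32·ln0.32 = 0.3646
  cell (α,2): −0.20·ln0.20 = 0.3219
  cell (α,3): −0.06·ln0.06 = 0.1688
  cell (β,1): −0.07·ln0.07 = 0.1861
  cell (β,2): −0.05·ln0.05 = 0.1498
  cell (β,3): −0.04·ln0.04 = 0.1288
  cell (γ,1): −0.17·ln0.17 = 0.3012
  cell (γ,2): −0.06·ln0.06 = 0.1688
  cell (γ,3): −0.03·ln0.03 = 0.1052
Sum = 1.895 nats.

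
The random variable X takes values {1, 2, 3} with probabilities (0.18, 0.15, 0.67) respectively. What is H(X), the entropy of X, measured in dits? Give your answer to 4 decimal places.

H(X) = −Σ p·log₁₀ p.
  −(0.18)·log₁₀(0.18) = 0.13405
  −(0.15)·log₁₀(0.15) = 0.12359
  −(0.67)·log₁₀(0.67) = 0.11653
Sum: 0.13405 + 0.12359 + 0.11653 = 0.3742 dits.

0.3742 dits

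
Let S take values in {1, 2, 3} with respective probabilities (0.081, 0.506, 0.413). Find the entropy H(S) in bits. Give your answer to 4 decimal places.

1.3179 bits

H(S) = −Σ p·log₂ p.
  −(0.081)·log₂(0.081) = 0.29370
  −(0.506)·log₂(0.506) = 0.49729
  −(0.413)·log₂(0.413) = 0.52690
Sum: 0.29370 + 0.49729 + 0.52690 = 1.3179 bits.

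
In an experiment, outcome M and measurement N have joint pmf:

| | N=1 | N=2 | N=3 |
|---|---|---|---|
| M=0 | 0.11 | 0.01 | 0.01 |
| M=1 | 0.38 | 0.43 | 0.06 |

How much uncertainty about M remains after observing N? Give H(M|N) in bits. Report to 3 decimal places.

0.487 bits

Marginals: p(M) = (0.1300, 0.8700), p(N) = (0.4900, 0.4400, 0.0700).
H(M|N) = Σ p(N) · H(M|N=·).
  N=1: p=0.4900, H(M|N=1) = 0.7683
  N=2: p=0.4400, H(M|N=2) = 0.1565
  N=3: p=0.0700, H(M|N=3) = 0.5917
Weighted sum = 0.487 bits.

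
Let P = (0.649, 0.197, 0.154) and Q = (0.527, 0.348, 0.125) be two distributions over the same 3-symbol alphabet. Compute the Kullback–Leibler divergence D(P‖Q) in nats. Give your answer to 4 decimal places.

0.0552 nats

D(P‖Q) = Σ p·ln(p/q).
  0.649·ln(0.649/0.527) = 0.13514
  0.197·ln(0.197/0.348) = -0.11209
  0.154·ln(0.154/0.125) = 0.03213
D(P‖Q) = 0.0552 nats.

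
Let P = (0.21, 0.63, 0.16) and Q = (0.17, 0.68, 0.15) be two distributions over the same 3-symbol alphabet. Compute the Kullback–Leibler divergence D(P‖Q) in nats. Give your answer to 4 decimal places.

0.0066 nats

D(P‖Q) = Σ p·ln(p/q).
  0.21·ln(0.21/0.17) = 0.04437
  0.63·ln(0.63/0.68) = -0.04811
  0.16·ln(0.16/0.15) = 0.01033
D(P‖Q) = 0.0066 nats.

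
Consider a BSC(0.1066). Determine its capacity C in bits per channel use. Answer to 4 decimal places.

Binary symmetric channel: C = 1 − h₂(ε) where h₂ is the binary entropy function.
h₂(0.1066) = −0.1066·log₂0.1066 − 0.8934·log₂0.8934 = 0.4896.
C = 1 − 0.4896 = 0.5104 bits per channel use.

0.5104 bits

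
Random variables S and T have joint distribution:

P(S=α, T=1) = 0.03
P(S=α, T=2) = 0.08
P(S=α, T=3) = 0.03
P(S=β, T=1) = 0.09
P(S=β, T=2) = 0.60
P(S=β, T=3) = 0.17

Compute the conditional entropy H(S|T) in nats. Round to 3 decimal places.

0.398 nats

Chain rule: H(S|T) = H(S,T) − H(T).
Marginals: p(S) = (0.1400, 0.8600), p(T) = (0.1200, 0.6800, 0.2000).
H(S,T) = 1.2369 nats; H(T) = 0.8386 nats.
H(S|T) = 1.2369 − 0.8386 = 0.398 nats.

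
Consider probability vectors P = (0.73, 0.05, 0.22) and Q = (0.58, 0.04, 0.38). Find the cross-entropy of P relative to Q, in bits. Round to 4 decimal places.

H(P,Q) = −Σ p·log₂ q.
  −0.73·log₂(0.58) = 0.57369
  −0.05·log₂(0.04) = 0.23219
  −0.22·log₂(0.38) = 0.30710
H(P,Q) = 1.1130 bits.

1.1130 bits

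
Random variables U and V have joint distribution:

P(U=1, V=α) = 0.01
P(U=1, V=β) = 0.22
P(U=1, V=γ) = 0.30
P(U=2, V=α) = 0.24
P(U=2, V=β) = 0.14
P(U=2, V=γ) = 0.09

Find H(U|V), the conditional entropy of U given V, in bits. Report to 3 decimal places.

Chain rule: H(U|V) = H(U,V) − H(V).
Marginals: p(U) = (0.5300, 0.4700), p(V) = (0.2500, 0.3600, 0.3900).
H(U,V) = 2.2720 bits; H(V) = 1.5604 bits.
H(U|V) = 2.2720 − 1.5604 = 0.712 bits.

0.712 bits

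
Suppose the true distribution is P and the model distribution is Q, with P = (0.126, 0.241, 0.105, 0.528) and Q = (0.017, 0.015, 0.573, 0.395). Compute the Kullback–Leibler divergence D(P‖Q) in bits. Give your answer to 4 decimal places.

D(P‖Q) = Σ p·log₂(p/q).
  0.126·log₂(0.126/0.017) = 0.36412
  0.241·log₂(0.241/0.015) = 0.96545
  0.105·log₂(0.105/0.573) = -0.25706
  0.528·log₂(0.528/0.395) = 0.22107
D(P‖Q) = 1.2936 bits.

1.2936 bits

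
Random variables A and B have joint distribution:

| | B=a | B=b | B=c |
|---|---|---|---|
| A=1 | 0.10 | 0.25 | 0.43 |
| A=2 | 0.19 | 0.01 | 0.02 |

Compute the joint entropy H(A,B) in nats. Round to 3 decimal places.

H(A,B) = −Σ p(x,y)·ln p(x,y) over all 6 cells.
  cell (1,a): −0.10·ln0.10 = 0.2303
  cell (1,b): −0.25·ln0.25 = 0.3466
  cell (1,c): −0.43·ln0.43 = 0.3629
  cell (2,a): −0.19·ln0.19 = 0.3155
  cell (2,b): −0.01·ln0.01 = 0.0461
  cell (2,c): −0.02·ln0.02 = 0.0782
Sum = 1.380 nats.

1.380 nats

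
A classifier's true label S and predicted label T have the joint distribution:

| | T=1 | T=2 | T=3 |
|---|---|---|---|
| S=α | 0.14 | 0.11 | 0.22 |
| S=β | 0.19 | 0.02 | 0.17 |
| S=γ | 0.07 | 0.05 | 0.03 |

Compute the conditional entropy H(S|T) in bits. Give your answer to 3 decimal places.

1.367 bits

Marginals: p(S) = (0.4700, 0.3800, 0.1500), p(T) = (0.4000, 0.1800, 0.4200).
H(S|T) = Σ p(T) · H(S|T=·).
  T=1: p=0.4000, H(S|T=1) = 1.4803
  T=2: p=0.1800, H(S|T=2) = 1.2997
  T=3: p=0.4200, H(S|T=3) = 1.2888
Weighted sum = 1.367 bits.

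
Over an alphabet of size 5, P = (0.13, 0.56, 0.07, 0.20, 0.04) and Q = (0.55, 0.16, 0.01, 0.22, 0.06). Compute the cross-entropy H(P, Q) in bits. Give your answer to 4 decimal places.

H(P,Q) = −Σ p·log₂ q.
  −0.13·log₂(0.55) = 0.11212
  −0.56·log₂(0.16) = 1.48056
  −0.07·log₂(0.01) = 0.46507
  −0.20·log₂(0.22) = 0.43688
  −0.04·log₂(0.06) = 0.16236
H(P,Q) = 2.6570 bits.

2.6570 bits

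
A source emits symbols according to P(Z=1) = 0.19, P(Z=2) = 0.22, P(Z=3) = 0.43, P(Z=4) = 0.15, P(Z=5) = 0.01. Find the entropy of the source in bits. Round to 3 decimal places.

1.936 bits

H(Z) = −Σ p·log₂ p.
  −(0.19)·log₂(0.19) = 0.4552
  −(0.22)·log₂(0.22) = 0.4806
  −(0.43)·log₂(0.43) = 0.5236
  −(0.15)·log₂(0.15) = 0.4105
  −(0.01)·log₂(0.01) = 0.0664
Sum: 0.4552 + 0.4806 + 0.5236 + 0.4105 + 0.0664 = 1.936 bits.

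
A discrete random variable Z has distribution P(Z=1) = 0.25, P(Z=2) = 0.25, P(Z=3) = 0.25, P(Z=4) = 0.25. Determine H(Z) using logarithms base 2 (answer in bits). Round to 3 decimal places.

2.000 bits

H(Z) = −Σ p·log₂ p.
  −(0.25)·log₂(0.25) = 0.5000
  −(0.25)·log₂(0.25) = 0.5000
  −(0.25)·log₂(0.25) = 0.5000
  −(0.25)·log₂(0.25) = 0.5000
Sum: 0.5000 + 0.5000 + 0.5000 + 0.5000 = 2.000 bits.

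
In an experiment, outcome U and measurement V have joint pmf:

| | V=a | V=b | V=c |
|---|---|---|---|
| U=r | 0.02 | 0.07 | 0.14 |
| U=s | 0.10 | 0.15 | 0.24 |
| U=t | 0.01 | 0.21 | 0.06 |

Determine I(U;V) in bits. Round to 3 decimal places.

Marginals: p(U) = (0.2300, 0.4900, 0.2800), p(V) = (0.1300, 0.4300, 0.4400).
I(U;V) = Σ p(x,y)·log₂[p(x,y)/(p(x)p(y))].
  (r,a): 0.02·log₂(0.6689) = -0.0116
  (r,b): 0.07·log₂(0.7078) = -0.0349
  (r,c): 0.14·log₂(1.3834) = 0.0656
  (s,a): 0.10·log₂(1.5699) = 0.0651
  (s,b): 0.15·log₂(0.7119) = -0.0735
  (s,c): 0.24·log₂(1.1132) = 0.0371
  (t,a): 0.01·log₂(0.2747) = -0.0186
  (t,b): 0.21·log₂(1.7442) = 0.1685
  (t,c): 0.06·log₂(0.4870) = -0.0623
Sum = 0.135 bits.

0.135 bits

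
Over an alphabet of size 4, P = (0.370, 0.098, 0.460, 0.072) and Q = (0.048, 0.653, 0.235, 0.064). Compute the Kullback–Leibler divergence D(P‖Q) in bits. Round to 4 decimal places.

1.2800 bits

D(P‖Q) = Σ p·log₂(p/q).
  0.370·log₂(0.370/0.048) = 1.09018
  0.098·log₂(0.098/0.653) = -0.26815
  0.460·log₂(0.460/0.235) = 0.44573
  0.072·log₂(0.072/0.064) = 0.01223
D(P‖Q) = 1.2800 bits.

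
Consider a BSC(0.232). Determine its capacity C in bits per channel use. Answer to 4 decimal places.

0.2185 bits

Binary symmetric channel: C = 1 − h₂(ε) where h₂ is the binary entropy function.
h₂(0.232) = −0.232·log₂0.232 − 0.768·log₂0.768 = 0.7815.
C = 1 − 0.7815 = 0.2185 bits per channel use.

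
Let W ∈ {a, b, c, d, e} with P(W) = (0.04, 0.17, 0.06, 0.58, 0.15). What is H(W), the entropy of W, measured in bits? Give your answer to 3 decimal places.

H(W) = −Σ p·log₂ p.
  −(0.04)·log₂(0.04) = 0.1858
  −(0.17)·log₂(0.17) = 0.4346
  −(0.06)·log₂(0.06) = 0.2435
  −(0.58)·log₂(0.58) = 0.4558
  −(0.15)·log₂(0.15) = 0.4105
Sum: 0.1858 + 0.4346 + 0.2435 + 0.4558 + 0.4105 = 1.730 bits.

1.730 bits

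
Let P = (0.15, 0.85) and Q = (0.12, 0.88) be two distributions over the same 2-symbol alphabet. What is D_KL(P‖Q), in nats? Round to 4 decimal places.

0.0040 nats

D(P‖Q) = Σ p·ln(p/q).
  0.15·ln(0.15/0.12) = 0.03347
  0.85·ln(0.85/0.88) = -0.02948
D(P‖Q) = 0.0040 nats.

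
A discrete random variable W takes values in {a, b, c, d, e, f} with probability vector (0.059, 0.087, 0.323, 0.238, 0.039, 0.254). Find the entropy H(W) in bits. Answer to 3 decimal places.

2.252 bits

H(W) = −Σ p·log₂ p.
  −(0.059)·log₂(0.059) = 0.2409
  −(0.087)·log₂(0.087) = 0.3065
  −(0.323)·log₂(0.323) = 0.5266
  −(0.238)·log₂(0.238) = 0.4929
  −(0.039)·log₂(0.039) = 0.1825
  −(0.254)·log₂(0.254) = 0.5022
Sum: 0.2409 + 0.3065 + 0.5266 + 0.4929 + 0.1825 + 0.5022 = 2.252 bits.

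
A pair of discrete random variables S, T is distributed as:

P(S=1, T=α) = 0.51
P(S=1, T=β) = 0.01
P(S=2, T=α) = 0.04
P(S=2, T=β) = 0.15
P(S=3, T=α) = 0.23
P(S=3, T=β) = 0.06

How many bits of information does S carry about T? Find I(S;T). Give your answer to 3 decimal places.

0.335 bits

Marginals: p(S) = (0.5200, 0.1900, 0.2900), p(T) = (0.7800, 0.2200).
I(S;T) = H(S) + H(T) − H(S,T).
H(S) = 1.4637, H(T) = 0.7602, H(S,T) = 1.8894.
I(S;T) = 1.4637 + 0.7602 − 1.8894 = 0.335 bits.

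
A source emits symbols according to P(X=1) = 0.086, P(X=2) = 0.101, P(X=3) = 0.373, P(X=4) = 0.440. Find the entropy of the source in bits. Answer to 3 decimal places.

1.690 bits

H(X) = −Σ p·log₂ p.
  −(0.086)·log₂(0.086) = 0.3044
  −(0.101)·log₂(0.101) = 0.3341
  −(0.373)·log₂(0.373) = 0.5307
  −(0.440)·log₂(0.440) = 0.5211
Sum: 0.3044 + 0.3341 + 0.5307 + 0.5211 = 1.690 bits.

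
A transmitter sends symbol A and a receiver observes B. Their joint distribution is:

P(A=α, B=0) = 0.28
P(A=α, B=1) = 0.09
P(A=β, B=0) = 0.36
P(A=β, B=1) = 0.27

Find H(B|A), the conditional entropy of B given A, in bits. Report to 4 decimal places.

0.9168 bits

Chain rule: H(B|A) = H(A,B) − H(A).
Marginals: p(A) = (0.3700, 0.6300), p(B) = (0.6400, 0.3600).
H(A,B) = 1.8675 bits; H(A) = 0.9507 bits.
H(B|A) = 1.8675 − 0.9507 = 0.9168 bits.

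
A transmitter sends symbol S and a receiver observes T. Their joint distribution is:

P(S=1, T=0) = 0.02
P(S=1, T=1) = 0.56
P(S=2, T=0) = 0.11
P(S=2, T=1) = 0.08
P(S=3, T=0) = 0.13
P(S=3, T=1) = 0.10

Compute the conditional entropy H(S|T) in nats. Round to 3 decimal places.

0.770 nats

Marginals: p(S) = (0.5800, 0.1900, 0.2300), p(T) = (0.2600, 0.7400).
H(S|T) = Σ p(T) · H(S|T=·).
  T=0: p=0.2600, H(S|T=0) = 0.9078
  T=1: p=0.7400, H(S|T=1) = 0.7219
Weighted sum = 0.770 nats.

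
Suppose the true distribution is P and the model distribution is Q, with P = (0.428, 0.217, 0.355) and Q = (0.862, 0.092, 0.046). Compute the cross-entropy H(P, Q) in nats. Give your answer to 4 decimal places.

1.6744 nats

H(P,Q) = −Σ p·ln q.
  −0.428·ln(0.862) = 0.06356
  −0.217·ln(0.092) = 0.51775
  −0.355·ln(0.046) = 1.09309
H(P,Q) = 1.6744 nats.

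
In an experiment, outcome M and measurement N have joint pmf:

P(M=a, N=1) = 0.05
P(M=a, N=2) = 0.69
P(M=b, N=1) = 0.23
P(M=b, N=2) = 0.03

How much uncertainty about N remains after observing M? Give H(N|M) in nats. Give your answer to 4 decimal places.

Marginals: p(M) = (0.7400, 0.2600), p(N) = (0.2800, 0.7200).
H(N|M) = Σ p(M) · H(N|M=·).
  M=a: p=0.7400, H(N|M=a) = 0.2473
  M=b: p=0.2600, H(N|M=b) = 0.3576
Weighted sum = 0.2760 nats.

0.2760 nats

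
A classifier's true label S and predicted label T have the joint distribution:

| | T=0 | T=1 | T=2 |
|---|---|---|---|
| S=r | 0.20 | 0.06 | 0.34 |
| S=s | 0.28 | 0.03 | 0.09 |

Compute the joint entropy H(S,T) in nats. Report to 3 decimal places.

1.536 nats

H(S,T) = −Σ p(x,y)·ln p(x,y) over all 6 cells.
  cell (r,0): −0.20·ln0.20 = 0.3219
  cell (r,1): −0.06·ln0.06 = 0.1688
  cell (r,2): −0.34·ln0.34 = 0.3668
  cell (s,0): −0.28·ln0.28 = 0.3564
  cell (s,1): −0.03·ln0.03 = 0.1052
  cell (s,2): −0.09·ln0.09 = 0.2167
Sum = 1.536 nats.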